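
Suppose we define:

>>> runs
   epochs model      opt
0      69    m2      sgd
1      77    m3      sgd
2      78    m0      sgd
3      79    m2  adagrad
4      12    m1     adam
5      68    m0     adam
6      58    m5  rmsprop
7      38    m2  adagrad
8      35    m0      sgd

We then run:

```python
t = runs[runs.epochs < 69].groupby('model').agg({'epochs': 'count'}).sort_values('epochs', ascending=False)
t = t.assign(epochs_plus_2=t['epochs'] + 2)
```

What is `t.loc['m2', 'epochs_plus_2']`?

3

filter rows where epochs < 69:
   epochs model      opt
4      12    m1     adam
5      68    m0     adam
6      58    m5  rmsprop
7      38    m2  adagrad
8      35    m0      sgd
group by model, count of epochs:
       epochs
model        
m0          2
m1          1
m2          1
m5          1
sort by epochs descending:
       epochs
model        
m0          2
m1          1
m2          1
m5          1
add column epochs_plus_2 = t['epochs'] + 2:
       epochs  epochs_plus_2
model                       
m0          2              4
m1          1              3
m2          1              3
m5          1              3
Taking the value at row 'm2', column 'epochs_plus_2' gives 3.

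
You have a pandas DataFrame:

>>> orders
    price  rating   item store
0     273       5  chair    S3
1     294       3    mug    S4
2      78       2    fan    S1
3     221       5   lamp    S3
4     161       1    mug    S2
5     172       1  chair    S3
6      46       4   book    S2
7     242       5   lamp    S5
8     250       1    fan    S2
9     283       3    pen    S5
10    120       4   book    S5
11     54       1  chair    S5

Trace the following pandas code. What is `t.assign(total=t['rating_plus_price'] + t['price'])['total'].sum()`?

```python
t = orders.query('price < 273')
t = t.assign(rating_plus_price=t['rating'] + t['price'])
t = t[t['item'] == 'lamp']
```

filter rows where price < 273:
    price  rating   item store
2      78       2    fan    S1
3     221       5   lamp    S3
4     161       1    mug    S2
5     172       1  chair    S3
6      46       4   book    S2
7     242       5   lamp    S5
8     250       1    fan    S2
10    120       4   book    S5
11     54       1  chair    S5
add column rating_plus_price = t['rating'] + t['price']:
    price  rating   item store  rating_plus_price
2      78       2    fan    S1                 80
3     221       5   lamp    S3                226
4     161       1    mug    S2                162
5     172       1  chair    S3                173
6      46       4   book    S2                 50
7     242       5   lamp    S5                247
8     250       1    fan    S2                251
10    120       4   book    S5                124
11     54       1  chair    S5                 55
filter rows where item == 'lamp':
   price  rating  item store  rating_plus_price
3    221       5  lamp    S3                226
7    242       5  lamp    S5                247
add column total = t['rating_plus_price'] + t['price']:
   price  rating  item store  rating_plus_price  total
3    221       5  lamp    S3                226    447
7    242       5  lamp    S5                247    489
So sum() = 936.

936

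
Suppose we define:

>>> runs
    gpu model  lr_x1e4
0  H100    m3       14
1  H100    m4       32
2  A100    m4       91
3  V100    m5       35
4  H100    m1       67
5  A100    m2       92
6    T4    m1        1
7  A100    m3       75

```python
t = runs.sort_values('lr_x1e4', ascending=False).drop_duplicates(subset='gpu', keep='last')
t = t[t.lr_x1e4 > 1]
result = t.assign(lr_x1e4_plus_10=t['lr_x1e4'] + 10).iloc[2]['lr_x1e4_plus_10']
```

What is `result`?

sort by lr_x1e4 descending:
    gpu model  lr_x1e4
5  A100    m2       92
2  A100    m4       91
7  A100    m3       75
4  H100    m1       67
3  V100    m5       35
1  H100    m4       32
0  H100    m3       14
6    T4    m1        1
drop duplicate gpu (keep=last):
    gpu model  lr_x1e4
7  A100    m3       75
3  V100    m5       35
0  H100    m3       14
6    T4    m1        1
filter rows where lr_x1e4 > 1:
    gpu model  lr_x1e4
7  A100    m3       75
3  V100    m5       35
0  H100    m3       14
add column lr_x1e4_plus_10 = t['lr_x1e4'] + 10:
    gpu model  lr_x1e4  lr_x1e4_plus_10
7  A100    m3       75               85
3  V100    m5       35               45
0  H100    m3       14               24
The value at position 2, column 'lr_x1e4_plus_10' is 24.

24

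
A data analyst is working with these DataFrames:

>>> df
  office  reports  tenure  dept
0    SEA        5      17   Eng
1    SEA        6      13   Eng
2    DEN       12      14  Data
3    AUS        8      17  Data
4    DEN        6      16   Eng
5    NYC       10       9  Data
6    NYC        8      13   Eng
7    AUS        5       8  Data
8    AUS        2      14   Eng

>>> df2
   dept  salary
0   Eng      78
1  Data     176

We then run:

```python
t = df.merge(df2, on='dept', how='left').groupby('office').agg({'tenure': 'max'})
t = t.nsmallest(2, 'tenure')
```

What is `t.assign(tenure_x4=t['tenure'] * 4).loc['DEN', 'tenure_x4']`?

64

merge on 'dept' (how='left') → 9 rows:
  office  reports  tenure  dept  salary
0    SEA        5      17   Eng      78
1    SEA        6      13   Eng      78
2    DEN       12      14  Data     176
3    AUS        8      17  Data     176
4    DEN        6      16   Eng      78
5    NYC       10       9  Data     176
6    NYC        8      13   Eng      78
7    AUS        5       8  Data     176
8    AUS        2      14   Eng      78
group by office, max of tenure:
        tenure
office        
AUS         17
DEN         16
NYC         13
SEA         17
take 2 rows with smallest tenure:
        tenure
office        
NYC         13
DEN         16
add column tenure_x4 = t['tenure'] * 4:
        tenure  tenure_x4
office                   
NYC         13         52
DEN         16         64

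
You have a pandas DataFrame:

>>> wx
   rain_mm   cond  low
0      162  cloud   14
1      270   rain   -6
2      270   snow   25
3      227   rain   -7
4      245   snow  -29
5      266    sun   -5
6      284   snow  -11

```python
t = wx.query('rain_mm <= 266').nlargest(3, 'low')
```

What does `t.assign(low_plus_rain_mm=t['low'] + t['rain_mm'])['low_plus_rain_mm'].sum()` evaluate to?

657

filter rows where rain_mm <= 266:
   rain_mm   cond  low
0      162  cloud   14
3      227   rain   -7
4      245   snow  -29
5      266    sun   -5
take 3 rows with largest low:
   rain_mm   cond  low
0      162  cloud   14
5      266    sun   -5
3      227   rain   -7
add column low_plus_rain_mm = t['low'] + t['rain_mm']:
   rain_mm   cond  low  low_plus_rain_mm
0      162  cloud   14               176
5      266    sun   -5               261
3      227   rain   -7               220
Reading off the sum of column 'low_plus_rain_mm', we get 657.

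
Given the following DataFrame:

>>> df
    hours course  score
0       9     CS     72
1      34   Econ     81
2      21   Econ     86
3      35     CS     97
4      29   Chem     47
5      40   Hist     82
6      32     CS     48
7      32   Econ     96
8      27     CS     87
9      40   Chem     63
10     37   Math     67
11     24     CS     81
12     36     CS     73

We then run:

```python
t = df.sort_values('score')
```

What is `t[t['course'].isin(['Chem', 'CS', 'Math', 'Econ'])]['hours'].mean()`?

29.6666666667

sort by score:
    hours course  score
4      29   Chem     47
6      32     CS     48
9      40   Chem     63
10     37   Math     67
0       9     CS     72
12     36     CS     73
1      34   Econ     81
11     24     CS     81
5      40   Hist     82
2      21   Econ     86
8      27     CS     87
7      32   Econ     96
3      35     CS     97
filter rows where course in ['Chem', 'CS', 'Math', 'Econ']:
    hours course  score
4      29   Chem     47
6      32     CS     48
9      40   Chem     63
10     37   Math     67
0       9     CS     72
12     36     CS     73
1      34   Econ     81
11     24     CS     81
2      21   Econ     86
8      27     CS     87
7      32   Econ     96
3      35     CS     97
Hence 29.6666666667.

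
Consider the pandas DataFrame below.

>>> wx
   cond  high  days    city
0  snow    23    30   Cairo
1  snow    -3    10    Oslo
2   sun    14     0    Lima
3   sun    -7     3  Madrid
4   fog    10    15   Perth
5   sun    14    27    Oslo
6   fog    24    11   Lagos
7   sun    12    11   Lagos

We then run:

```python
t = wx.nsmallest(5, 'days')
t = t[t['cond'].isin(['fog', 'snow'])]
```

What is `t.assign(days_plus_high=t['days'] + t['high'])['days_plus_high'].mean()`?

21.0

take 5 rows with smallest days:
   cond  high  days    city
2   sun    14     0    Lima
3   sun    -7     3  Madrid
1  snow    -3    10    Oslo
6   fog    24    11   Lagos
7   sun    12    11   Lagos
filter rows where cond in ['fog', 'snow']:
   cond  high  days   city
1  snow    -3    10   Oslo
6   fog    24    11  Lagos
add column days_plus_high = t['days'] + t['high']:
   cond  high  days   city  days_plus_high
1  snow    -3    10   Oslo               7
6   fog    24    11  Lagos              35
So mean() = 21.0.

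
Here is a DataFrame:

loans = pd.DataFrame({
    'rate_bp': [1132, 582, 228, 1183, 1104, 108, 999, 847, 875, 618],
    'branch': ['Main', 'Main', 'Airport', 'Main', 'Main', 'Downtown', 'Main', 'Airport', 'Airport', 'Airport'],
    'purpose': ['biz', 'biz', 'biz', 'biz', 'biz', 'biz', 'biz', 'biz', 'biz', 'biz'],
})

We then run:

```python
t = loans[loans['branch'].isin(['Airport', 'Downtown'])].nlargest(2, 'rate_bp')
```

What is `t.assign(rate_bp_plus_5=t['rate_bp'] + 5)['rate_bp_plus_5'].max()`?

880

filter rows where branch in ['Airport', 'Downtown']:
   rate_bp    branch purpose
2      228   Airport     biz
5      108  Downtown     biz
7      847   Airport     biz
8      875   Airport     biz
9      618   Airport     biz
take 2 rows with largest rate_bp:
   rate_bp   branch purpose
8      875  Airport     biz
7      847  Airport     biz
add column rate_bp_plus_5 = t['rate_bp'] + 5:
   rate_bp   branch purpose  rate_bp_plus_5
8      875  Airport     biz             880
7      847  Airport     biz             852
Reading off the max of column 'rate_bp_plus_5', we get 880.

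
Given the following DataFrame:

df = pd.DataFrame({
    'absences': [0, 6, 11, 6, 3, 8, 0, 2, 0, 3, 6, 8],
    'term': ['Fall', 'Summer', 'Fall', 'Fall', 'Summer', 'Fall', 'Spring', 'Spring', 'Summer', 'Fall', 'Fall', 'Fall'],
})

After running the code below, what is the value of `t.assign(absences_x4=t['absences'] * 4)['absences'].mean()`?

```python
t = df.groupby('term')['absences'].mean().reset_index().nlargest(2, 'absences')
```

group by term, mean of absences:
term
Fall      6.0
Spring    1.0
Summer    3.0
Name: absences, dtype: float64
reset_index():
     term  absences
0    Fall       6.0
1  Spring       1.0
2  Summer       3.0
take 2 rows with largest absences:
     term  absences
0    Fall       6.0
2  Summer       3.0
add column absences_x4 = t['absences'] * 4:
     term  absences  absences_x4
0    Fall       6.0         24.0
2  Summer       3.0         12.0

4.5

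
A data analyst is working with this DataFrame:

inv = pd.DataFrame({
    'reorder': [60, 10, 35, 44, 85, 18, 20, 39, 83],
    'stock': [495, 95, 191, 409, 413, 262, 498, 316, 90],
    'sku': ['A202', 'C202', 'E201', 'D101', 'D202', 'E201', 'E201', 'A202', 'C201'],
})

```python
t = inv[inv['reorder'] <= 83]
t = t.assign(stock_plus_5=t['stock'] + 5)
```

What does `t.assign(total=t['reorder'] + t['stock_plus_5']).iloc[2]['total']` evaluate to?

231

filter rows where reorder <= 83:
   reorder  stock   sku
0       60    495  A202
1       10     95  C202
2       35    191  E201
3       44    409  D101
5       18    262  E201
6       20    498  E201
7       39    316  A202
8       83     90  C201
add column stock_plus_5 = t['stock'] + 5:
   reorder  stock   sku  stock_plus_5
0       60    495  A202           500
1       10     95  C202           100
2       35    191  E201           196
3       44    409  D101           414
5       18    262  E201           267
6       20    498  E201           503
7       39    316  A202           321
8       83     90  C201            95
add column total = t['reorder'] + t['stock_plus_5']:
   reorder  stock   sku  stock_plus_5  total
0       60    495  A202           500    560
1       10     95  C202           100    110
2       35    191  E201           196    231
3       44    409  D101           414    458
5       18    262  E201           267    285
6       20    498  E201           503    523
7       39    316  A202           321    360
8       83     90  C201            95    178
Finally, value at position 2, column 'total' = 231.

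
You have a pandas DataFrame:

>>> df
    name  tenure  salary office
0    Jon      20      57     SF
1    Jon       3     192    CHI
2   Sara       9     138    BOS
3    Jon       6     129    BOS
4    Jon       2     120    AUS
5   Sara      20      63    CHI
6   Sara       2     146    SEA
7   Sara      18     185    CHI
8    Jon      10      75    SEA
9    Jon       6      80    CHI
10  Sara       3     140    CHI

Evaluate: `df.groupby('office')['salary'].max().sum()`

group by office, max of salary:
office
AUS    120
BOS    138
CHI    192
SEA    146
SF      57
Name: salary, dtype: int64

653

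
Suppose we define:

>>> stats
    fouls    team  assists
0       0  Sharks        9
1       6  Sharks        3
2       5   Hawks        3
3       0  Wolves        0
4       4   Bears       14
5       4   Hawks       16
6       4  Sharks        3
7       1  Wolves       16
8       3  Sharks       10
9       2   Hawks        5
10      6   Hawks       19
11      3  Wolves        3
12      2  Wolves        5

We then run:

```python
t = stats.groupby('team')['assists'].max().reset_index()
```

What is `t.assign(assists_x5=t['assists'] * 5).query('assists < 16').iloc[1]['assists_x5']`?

50

group by team, max of assists:
team
Bears     14
Hawks     19
Sharks    10
Wolves    16
Name: assists, dtype: int64
reset_index():
     team  assists
0   Bears       14
1   Hawks       19
2  Sharks       10
3  Wolves       16
add column assists_x5 = t['assists'] * 5:
     team  assists  assists_x5
0   Bears       14          70
1   Hawks       19          95
2  Sharks       10          50
3  Wolves       16          80
filter rows where assists < 16:
     team  assists  assists_x5
0   Bears       14          70
2  Sharks       10          50
Reading off the value at position 1, column 'assists_x5', we get 50.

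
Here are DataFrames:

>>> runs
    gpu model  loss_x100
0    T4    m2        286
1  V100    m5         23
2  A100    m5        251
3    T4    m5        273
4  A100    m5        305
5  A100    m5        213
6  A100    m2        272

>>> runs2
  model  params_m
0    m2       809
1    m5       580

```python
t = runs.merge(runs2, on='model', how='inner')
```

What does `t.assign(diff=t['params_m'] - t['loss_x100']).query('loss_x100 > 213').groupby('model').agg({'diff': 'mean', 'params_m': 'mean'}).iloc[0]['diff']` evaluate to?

530.0

merge on 'model' (how='inner') → 7 rows:
    gpu model  loss_x100  params_m
0    T4    m2        286       809
1  V100    m5         23       580
2  A100    m5        251       580
3    T4    m5        273       580
4  A100    m5        305       580
5  A100    m5        213       580
6  A100    m2        272       809
add column diff = t['params_m'] - t['loss_x100']:
    gpu model  loss_x100  params_m  diff
0    T4    m2        286       809   523
1  V100    m5         23       580   557
2  A100    m5        251       580   329
3    T4    m5        273       580   307
4  A100    m5        305       580   275
5  A100    m5        213       580   367
6  A100    m2        272       809   537
filter rows where loss_x100 > 213:
    gpu model  loss_x100  params_m  diff
0    T4    m2        286       809   523
2  A100    m5        251       580   329
3    T4    m5        273       580   307
4  A100    m5        305       580   275
6  A100    m2        272       809   537
group by model: mean(diff), mean(params_m):
             diff  params_m
model                      
m2     530.000000     809.0
m5     303.666667     580.0
So iloc[0]['diff'] = 530.0.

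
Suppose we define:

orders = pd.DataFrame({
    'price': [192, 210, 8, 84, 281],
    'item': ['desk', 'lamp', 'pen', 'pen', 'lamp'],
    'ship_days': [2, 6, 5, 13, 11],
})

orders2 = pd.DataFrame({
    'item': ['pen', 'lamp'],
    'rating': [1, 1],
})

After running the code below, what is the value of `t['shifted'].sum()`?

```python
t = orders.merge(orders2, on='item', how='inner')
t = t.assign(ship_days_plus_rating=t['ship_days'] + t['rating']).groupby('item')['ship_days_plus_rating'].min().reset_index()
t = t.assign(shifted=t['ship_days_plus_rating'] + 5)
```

merge on 'item' (how='inner') → 4 rows:
   price  item  ship_days  rating
0    210  lamp          6       1
1      8   pen          5       1
2     84   pen         13       1
3    281  lamp         11       1
add column ship_days_plus_rating = t['ship_days'] + t['rating']:
   price  item  ship_days  rating  ship_days_plus_rating
0    210  lamp          6       1                      7
1      8   pen          5       1                      6
2     84   pen         13       1                     14
3    281  lamp         11       1                     12
group by item, min of ship_days_plus_rating:
item
lamp    7
pen     6
Name: ship_days_plus_rating, dtype: int64
reset_index():
   item  ship_days_plus_rating
0  lamp                      7
1   pen                      6
add column shifted = t['ship_days_plus_rating'] + 5:
   item  ship_days_plus_rating  shifted
0  lamp                      7       12
1   pen                      6       11

23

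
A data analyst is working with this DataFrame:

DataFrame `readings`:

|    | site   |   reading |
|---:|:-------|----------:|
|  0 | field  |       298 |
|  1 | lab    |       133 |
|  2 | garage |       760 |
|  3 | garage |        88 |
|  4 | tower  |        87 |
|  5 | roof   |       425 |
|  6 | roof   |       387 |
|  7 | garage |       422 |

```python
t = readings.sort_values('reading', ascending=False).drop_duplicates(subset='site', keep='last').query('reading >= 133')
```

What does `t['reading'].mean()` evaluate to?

sort by reading descending:
     site  reading
2  garage      760
5    roof      425
7  garage      422
6    roof      387
0   field      298
1     lab      133
3  garage       88
4   tower       87
drop duplicate site (keep=last):
     site  reading
6    roof      387
0   field      298
1     lab      133
3  garage       88
4   tower       87
filter rows where reading >= 133:
    site  reading
6   roof      387
0  field      298
1    lab      133
Taking the mean of column 'reading' gives 272.666666667.

272.666666667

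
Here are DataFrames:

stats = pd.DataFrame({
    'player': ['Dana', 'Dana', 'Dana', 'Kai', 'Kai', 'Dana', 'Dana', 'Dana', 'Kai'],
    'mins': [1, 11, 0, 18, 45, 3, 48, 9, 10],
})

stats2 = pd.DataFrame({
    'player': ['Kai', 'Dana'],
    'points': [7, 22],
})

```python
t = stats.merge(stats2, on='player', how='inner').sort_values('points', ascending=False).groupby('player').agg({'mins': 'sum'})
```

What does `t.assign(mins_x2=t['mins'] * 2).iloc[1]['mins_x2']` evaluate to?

146

merge on 'player' (how='inner') → 9 rows:
  player  mins  points
0   Dana     1      22
1   Dana    11      22
2   Dana     0      22
3    Kai    18       7
4    Kai    45       7
5   Dana     3      22
6   Dana    48      22
7   Dana     9      22
8    Kai    10       7
sort by points descending:
  player  mins  points
0   Dana     1      22
1   Dana    11      22
2   Dana     0      22
5   Dana     3      22
6   Dana    48      22
7   Dana     9      22
3    Kai    18       7
4    Kai    45       7
8    Kai    10       7
group by player, sum of mins:
        mins
player      
Dana      72
Kai       73
add column mins_x2 = t['mins'] * 2:
        mins  mins_x2
player               
Dana      72      144
Kai       73      146
Hence 146.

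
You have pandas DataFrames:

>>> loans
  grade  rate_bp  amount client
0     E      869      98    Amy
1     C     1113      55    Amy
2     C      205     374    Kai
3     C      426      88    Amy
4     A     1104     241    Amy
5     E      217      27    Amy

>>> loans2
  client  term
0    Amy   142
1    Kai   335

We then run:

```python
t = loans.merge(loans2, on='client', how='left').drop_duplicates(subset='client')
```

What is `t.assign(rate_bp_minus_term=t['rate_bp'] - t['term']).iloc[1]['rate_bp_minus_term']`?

merge on 'client' (how='left') → 6 rows:
  grade  rate_bp  amount client  term
0     E      869      98    Amy   142
1     C     1113      55    Amy   142
2     C      205     374    Kai   335
3     C      426      88    Amy   142
4     A     1104     241    Amy   142
5     E      217      27    Amy   142
drop duplicate client (keep=first):
  grade  rate_bp  amount client  term
0     E      869      98    Amy   142
2     C      205     374    Kai   335
add column rate_bp_minus_term = t['rate_bp'] - t['term']:
  grade  rate_bp  amount client  term  rate_bp_minus_term
0     E      869      98    Amy   142                 727
2     C      205     374    Kai   335                -130
The value at position 1, column 'rate_bp_minus_term' is -130.

-130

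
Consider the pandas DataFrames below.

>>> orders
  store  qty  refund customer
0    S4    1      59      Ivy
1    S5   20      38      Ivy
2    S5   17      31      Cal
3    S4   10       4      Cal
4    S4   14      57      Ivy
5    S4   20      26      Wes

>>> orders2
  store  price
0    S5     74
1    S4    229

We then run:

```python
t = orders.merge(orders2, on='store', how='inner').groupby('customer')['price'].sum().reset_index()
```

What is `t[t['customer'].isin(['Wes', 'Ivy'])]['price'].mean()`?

380.5

merge on 'store' (how='inner') → 6 rows:
  store  qty  refund customer  price
0    S4    1      59      Ivy    229
1    S5   20      38      Ivy     74
2    S5   17      31      Cal     74
3    S4   10       4      Cal    229
4    S4   14      57      Ivy    229
5    S4   20      26      Wes    229
group by customer, sum of price:
customer
Cal    303
Ivy    532
Wes    229
Name: price, dtype: int64
reset_index():
  customer  price
0      Cal    303
1      Ivy    532
2      Wes    229
filter rows where customer in ['Wes', 'Ivy']:
  customer  price
1      Ivy    532
2      Wes    229
Reading off the mean of column 'price', we get 380.5.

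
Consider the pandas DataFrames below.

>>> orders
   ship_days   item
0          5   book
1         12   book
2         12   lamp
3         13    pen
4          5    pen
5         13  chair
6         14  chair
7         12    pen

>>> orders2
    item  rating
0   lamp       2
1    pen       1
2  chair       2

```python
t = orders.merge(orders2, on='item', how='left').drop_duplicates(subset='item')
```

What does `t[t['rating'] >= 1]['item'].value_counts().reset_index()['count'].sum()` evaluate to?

3

merge on 'item' (how='left') → 8 rows:
   ship_days   item  rating
0          5   book     NaN
1         12   book     NaN
2         12   lamp     2.0
3         13    pen     1.0
4          5    pen     1.0
5         13  chair     2.0
6         14  chair     2.0
7         12    pen     1.0
drop duplicate item (keep=first):
   ship_days   item  rating
0          5   book     NaN
2         12   lamp     2.0
3         13    pen     1.0
5         13  chair     2.0
filter rows where rating >= 1:
   ship_days   item  rating
2         12   lamp     2.0
3         13    pen     1.0
5         13  chair     2.0
value_counts of item:
item
lamp     1
pen      1
chair    1
Name: count, dtype: int64
reset_index():
    item  count
0   lamp      1
1    pen      1
2  chair      1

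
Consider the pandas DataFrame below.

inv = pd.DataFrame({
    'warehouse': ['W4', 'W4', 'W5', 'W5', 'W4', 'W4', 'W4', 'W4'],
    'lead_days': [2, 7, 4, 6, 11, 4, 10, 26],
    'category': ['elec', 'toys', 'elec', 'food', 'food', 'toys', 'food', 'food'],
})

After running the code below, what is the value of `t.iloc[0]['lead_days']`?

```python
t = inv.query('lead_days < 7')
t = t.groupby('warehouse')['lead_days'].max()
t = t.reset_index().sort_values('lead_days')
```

4

filter rows where lead_days < 7:
  warehouse  lead_days category
0        W4          2     elec
2        W5          4     elec
3        W5          6     food
5        W4          4     toys
group by warehouse, max of lead_days:
warehouse
W4    4
W5    6
Name: lead_days, dtype: int64
reset_index():
  warehouse  lead_days
0        W4          4
1        W5          6
sort by lead_days:
  warehouse  lead_days
0        W4          4
1        W5          6
Then the value at position 0, column 'lead_days': 4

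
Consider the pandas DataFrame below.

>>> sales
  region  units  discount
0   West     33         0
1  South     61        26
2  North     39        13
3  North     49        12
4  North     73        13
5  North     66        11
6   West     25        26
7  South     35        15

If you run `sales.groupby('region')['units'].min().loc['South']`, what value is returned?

group by region, min of units:
region
North    39
South    35
West     25
Name: units, dtype: int64
Finally, value at index 'South' = 35.

35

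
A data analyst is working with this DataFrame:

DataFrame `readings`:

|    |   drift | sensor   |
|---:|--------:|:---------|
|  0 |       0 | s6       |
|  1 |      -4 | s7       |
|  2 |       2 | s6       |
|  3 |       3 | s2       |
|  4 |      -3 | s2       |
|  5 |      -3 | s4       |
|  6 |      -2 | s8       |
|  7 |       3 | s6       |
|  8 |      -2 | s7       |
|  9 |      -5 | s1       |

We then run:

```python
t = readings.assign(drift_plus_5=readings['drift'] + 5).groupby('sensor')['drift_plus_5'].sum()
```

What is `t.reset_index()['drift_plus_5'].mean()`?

6.5

add column drift_plus_5 = readings['drift'] + 5:
   drift sensor  drift_plus_5
0      0     s6             5
1     -4     s7             1
2      2     s6             7
3      3     s2             8
4     -3     s2             2
5     -3     s4             2
6     -2     s8             3
7      3     s6             8
8     -2     s7             3
9     -5     s1             0
group by sensor, sum of drift_plus_5:
sensor
s1     0
s2    10
s4     2
s6    20
s7     4
s8     3
Name: drift_plus_5, dtype: int64
reset_index():
  sensor  drift_plus_5
0     s1             0
1     s2            10
2     s4             2
3     s6            20
4     s7             4
5     s8             3
So mean() = 6.5.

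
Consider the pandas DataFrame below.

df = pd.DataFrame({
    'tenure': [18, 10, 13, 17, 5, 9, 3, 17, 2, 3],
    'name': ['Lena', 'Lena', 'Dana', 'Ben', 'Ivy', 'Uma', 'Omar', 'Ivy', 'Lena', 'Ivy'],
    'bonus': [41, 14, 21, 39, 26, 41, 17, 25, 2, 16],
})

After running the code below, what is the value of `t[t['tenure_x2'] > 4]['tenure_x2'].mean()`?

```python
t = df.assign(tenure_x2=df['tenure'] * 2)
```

add column tenure_x2 = df['tenure'] * 2:
   tenure  name  bonus  tenure_x2
0      18  Lena     41         36
1      10  Lena     14         20
2      13  Dana     21         26
3      17   Ben     39         34
4       5   Ivy     26         10
5       9   Uma     41         18
6       3  Omar     17          6
7      17   Ivy     25         34
8       2  Lena      2          4
9       3   Ivy     16          6
filter rows where tenure_x2 > 4:
   tenure  name  bonus  tenure_x2
0      18  Lena     41         36
1      10  Lena     14         20
2      13  Dana     21         26
3      17   Ben     39         34
4       5   Ivy     26         10
5       9   Uma     41         18
6       3  Omar     17          6
7      17   Ivy     25         34
9       3   Ivy     16          6
Hence 21.1111111111.

21.1111111111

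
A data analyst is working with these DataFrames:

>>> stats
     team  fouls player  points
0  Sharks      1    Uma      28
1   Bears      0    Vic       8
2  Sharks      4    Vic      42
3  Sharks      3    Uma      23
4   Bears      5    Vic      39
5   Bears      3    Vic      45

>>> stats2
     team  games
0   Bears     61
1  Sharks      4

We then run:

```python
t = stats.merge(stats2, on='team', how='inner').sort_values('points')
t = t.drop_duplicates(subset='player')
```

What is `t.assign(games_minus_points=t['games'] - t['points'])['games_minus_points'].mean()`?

17.0

merge on 'team' (how='inner') → 6 rows:
     team  fouls player  points  games
0  Sharks      1    Uma      28      4
1   Bears      0    Vic       8     61
2  Sharks      4    Vic      42      4
3  Sharks      3    Uma      23      4
4   Bears      5    Vic      39     61
5   Bears      3    Vic      45     61
sort by points:
     team  fouls player  points  games
1   Bears      0    Vic       8     61
3  Sharks      3    Uma      23      4
0  Sharks      1    Uma      28      4
4   Bears      5    Vic      39     61
2  Sharks      4    Vic      42      4
5   Bears      3    Vic      45     61
drop duplicate player (keep=first):
     team  fouls player  points  games
1   Bears      0    Vic       8     61
3  Sharks      3    Uma      23      4
add column games_minus_points = t['games'] - t['points']:
     team  fouls player  points  games  games_minus_points
1   Bears      0    Vic       8     61                  53
3  Sharks      3    Uma      23      4                 -19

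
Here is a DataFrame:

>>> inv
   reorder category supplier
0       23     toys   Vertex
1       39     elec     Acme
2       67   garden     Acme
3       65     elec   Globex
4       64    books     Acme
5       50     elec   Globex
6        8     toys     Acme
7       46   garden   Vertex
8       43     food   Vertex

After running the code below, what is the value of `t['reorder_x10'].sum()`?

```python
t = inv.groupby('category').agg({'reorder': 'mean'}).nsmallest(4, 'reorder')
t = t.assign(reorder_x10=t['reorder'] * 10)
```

group by category, mean of reorder:
            reorder
category           
books     64.000000
elec      51.333333
food      43.000000
garden    56.500000
toys      15.500000
take 4 rows with smallest reorder:
            reorder
category           
toys      15.500000
food      43.000000
elec      51.333333
garden    56.500000
add column reorder_x10 = t['reorder'] * 10:
            reorder  reorder_x10
category                        
toys      15.500000   155.000000
food      43.000000   430.000000
elec      51.333333   513.333333
garden    56.500000   565.000000

1663.33333333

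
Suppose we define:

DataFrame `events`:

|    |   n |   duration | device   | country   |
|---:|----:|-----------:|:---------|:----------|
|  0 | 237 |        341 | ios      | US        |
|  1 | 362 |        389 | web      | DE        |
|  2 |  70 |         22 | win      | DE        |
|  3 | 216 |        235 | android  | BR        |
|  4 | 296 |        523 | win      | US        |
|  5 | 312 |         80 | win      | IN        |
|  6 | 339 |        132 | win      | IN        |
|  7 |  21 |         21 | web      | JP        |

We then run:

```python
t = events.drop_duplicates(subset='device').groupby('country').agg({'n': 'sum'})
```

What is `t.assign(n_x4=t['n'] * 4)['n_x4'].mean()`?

1180.0

drop duplicate device (keep=first):
     n  duration   device country
0  237       341      ios      US
1  362       389      web      DE
2   70        22      win      DE
3  216       235  android      BR
group by country, sum of n:
           n
country     
BR       216
DE       432
US       237
add column n_x4 = t['n'] * 4:
           n  n_x4
country           
BR       216   864
DE       432  1728
US       237   948
Reading off the mean of column 'n_x4', we get 1180.0.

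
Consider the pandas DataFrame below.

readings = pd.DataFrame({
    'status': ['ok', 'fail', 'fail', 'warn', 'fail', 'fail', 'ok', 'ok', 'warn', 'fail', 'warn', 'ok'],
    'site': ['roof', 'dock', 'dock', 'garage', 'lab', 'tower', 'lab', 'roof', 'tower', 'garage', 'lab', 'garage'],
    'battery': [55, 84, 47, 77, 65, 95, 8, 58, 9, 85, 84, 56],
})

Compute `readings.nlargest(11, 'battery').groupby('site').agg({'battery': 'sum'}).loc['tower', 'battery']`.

104

take 11 rows with largest battery:
   status    site  battery
5    fail   tower       95
9    fail  garage       85
1    fail    dock       84
10   warn     lab       84
3    warn  garage       77
4    fail     lab       65
7      ok    roof       58
11     ok  garage       56
0      ok    roof       55
2    fail    dock       47
8    warn   tower        9
group by site, sum of battery:
        battery
site           
dock        131
garage      218
lab         149
roof        113
tower       104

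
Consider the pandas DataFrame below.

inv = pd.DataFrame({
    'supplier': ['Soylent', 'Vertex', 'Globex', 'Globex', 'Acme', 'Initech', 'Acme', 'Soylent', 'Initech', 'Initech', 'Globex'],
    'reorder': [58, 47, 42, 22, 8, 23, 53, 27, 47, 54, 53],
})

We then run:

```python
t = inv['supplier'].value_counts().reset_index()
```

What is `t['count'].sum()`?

11

value_counts of supplier:
supplier
Globex     3
Initech    3
Soylent    2
Acme       2
Vertex     1
Name: count, dtype: int64
reset_index():
  supplier  count
0   Globex      3
1  Initech      3
2  Soylent      2
3     Acme      2
4   Vertex      1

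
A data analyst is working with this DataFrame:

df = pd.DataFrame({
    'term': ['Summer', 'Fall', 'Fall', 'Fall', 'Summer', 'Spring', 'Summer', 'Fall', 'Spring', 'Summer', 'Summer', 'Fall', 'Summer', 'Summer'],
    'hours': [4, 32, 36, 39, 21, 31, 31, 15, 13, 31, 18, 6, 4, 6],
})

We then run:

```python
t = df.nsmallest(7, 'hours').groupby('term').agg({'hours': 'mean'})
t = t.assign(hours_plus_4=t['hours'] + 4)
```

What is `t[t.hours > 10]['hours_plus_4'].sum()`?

take 7 rows with smallest hours:
      term  hours
0   Summer      4
12  Summer      4
11    Fall      6
13  Summer      6
8   Spring     13
7     Fall     15
10  Summer     18
group by term, mean of hours:
        hours
term         
Fall     10.5
Spring   13.0
Summer    8.0
add column hours_plus_4 = t['hours'] + 4:
        hours  hours_plus_4
term                       
Fall     10.5          14.5
Spring   13.0          17.0
Summer    8.0          12.0
filter rows where hours > 10:
        hours  hours_plus_4
term                       
Fall     10.5          14.5
Spring   13.0          17.0
Taking the sum of column 'hours_plus_4' gives 31.5.

31.5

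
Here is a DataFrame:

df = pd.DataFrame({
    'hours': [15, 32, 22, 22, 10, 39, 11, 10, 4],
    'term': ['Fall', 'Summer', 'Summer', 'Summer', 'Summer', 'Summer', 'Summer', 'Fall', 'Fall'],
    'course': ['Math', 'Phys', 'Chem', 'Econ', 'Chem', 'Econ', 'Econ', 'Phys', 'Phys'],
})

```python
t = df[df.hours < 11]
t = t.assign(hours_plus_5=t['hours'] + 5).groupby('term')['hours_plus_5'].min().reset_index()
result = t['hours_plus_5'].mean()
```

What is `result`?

filter rows where hours < 11:
   hours    term course
4     10  Summer   Chem
7     10    Fall   Phys
8      4    Fall   Phys
add column hours_plus_5 = t['hours'] + 5:
   hours    term course  hours_plus_5
4     10  Summer   Chem            15
7     10    Fall   Phys            15
8      4    Fall   Phys             9
group by term, min of hours_plus_5:
term
Fall       9
Summer    15
Name: hours_plus_5, dtype: int64
reset_index():
     term  hours_plus_5
0    Fall             9
1  Summer            15
Then the mean of column 'hours_plus_5': 12.0

12.0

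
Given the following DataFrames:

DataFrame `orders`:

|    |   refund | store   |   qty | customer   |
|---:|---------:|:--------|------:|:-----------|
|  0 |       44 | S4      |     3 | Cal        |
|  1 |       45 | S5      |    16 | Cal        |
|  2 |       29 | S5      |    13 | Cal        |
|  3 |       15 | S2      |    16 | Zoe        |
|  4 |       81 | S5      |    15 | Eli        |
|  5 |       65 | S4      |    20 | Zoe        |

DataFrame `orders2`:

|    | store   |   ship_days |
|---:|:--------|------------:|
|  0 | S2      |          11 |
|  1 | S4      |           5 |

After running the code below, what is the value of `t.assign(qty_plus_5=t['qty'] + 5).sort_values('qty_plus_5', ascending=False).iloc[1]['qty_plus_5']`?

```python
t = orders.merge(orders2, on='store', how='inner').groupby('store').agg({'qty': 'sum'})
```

merge on 'store' (how='inner') → 3 rows:
   refund store  qty customer  ship_days
0      44    S4    3      Cal          5
1      15    S2   16      Zoe         11
2      65    S4   20      Zoe          5
group by store, sum of qty:
       qty
store     
S2      16
S4      23
add column qty_plus_5 = t['qty'] + 5:
       qty  qty_plus_5
store                 
S2      16          21
S4      23          28
sort by qty_plus_5 descending:
       qty  qty_plus_5
store                 
S4      23          28
S2      16          21

21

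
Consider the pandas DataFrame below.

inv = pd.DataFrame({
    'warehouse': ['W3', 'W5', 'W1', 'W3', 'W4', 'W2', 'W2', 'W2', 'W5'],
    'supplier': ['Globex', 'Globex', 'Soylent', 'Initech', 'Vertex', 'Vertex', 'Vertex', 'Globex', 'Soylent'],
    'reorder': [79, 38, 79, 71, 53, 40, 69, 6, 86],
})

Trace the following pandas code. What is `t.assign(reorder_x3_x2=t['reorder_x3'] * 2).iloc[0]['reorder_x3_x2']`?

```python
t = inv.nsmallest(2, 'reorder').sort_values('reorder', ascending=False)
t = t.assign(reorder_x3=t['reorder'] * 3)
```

take 2 rows with smallest reorder:
  warehouse supplier  reorder
7        W2   Globex        6
1        W5   Globex       38
sort by reorder descending:
  warehouse supplier  reorder
1        W5   Globex       38
7        W2   Globex        6
add column reorder_x3 = t['reorder'] * 3:
  warehouse supplier  reorder  reorder_x3
1        W5   Globex       38         114
7        W2   Globex        6          18
add column reorder_x3_x2 = t['reorder_x3'] * 2:
  warehouse supplier  reorder  reorder_x3  reorder_x3_x2
1        W5   Globex       38         114            228
7        W2   Globex        6          18             36

228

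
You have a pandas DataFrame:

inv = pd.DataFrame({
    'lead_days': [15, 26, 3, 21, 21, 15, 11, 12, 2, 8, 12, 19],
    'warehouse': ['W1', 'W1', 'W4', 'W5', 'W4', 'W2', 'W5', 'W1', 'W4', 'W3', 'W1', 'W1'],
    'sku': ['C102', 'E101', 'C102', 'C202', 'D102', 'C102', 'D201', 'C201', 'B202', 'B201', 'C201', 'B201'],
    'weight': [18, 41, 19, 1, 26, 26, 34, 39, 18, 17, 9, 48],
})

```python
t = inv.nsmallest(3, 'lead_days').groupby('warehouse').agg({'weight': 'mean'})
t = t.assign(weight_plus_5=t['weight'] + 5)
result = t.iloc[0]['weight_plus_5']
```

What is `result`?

22.0

take 3 rows with smallest lead_days:
   lead_days warehouse   sku  weight
8          2        W4  B202      18
2          3        W4  C102      19
9          8        W3  B201      17
group by warehouse, mean of weight:
           weight
warehouse        
W3           17.0
W4           18.5
add column weight_plus_5 = t['weight'] + 5:
           weight  weight_plus_5
warehouse                       
W3           17.0           22.0
W4           18.5           23.5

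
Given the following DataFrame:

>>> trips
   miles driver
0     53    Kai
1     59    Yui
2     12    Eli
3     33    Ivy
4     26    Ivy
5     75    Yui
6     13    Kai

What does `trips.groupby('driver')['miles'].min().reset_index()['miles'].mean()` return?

group by driver, min of miles:
driver
Eli    12
Ivy    26
Kai    13
Yui    59
Name: miles, dtype: int64
reset_index():
  driver  miles
0    Eli     12
1    Ivy     26
2    Kai     13
3    Yui     59
The mean of column 'miles' is 27.5.

27.5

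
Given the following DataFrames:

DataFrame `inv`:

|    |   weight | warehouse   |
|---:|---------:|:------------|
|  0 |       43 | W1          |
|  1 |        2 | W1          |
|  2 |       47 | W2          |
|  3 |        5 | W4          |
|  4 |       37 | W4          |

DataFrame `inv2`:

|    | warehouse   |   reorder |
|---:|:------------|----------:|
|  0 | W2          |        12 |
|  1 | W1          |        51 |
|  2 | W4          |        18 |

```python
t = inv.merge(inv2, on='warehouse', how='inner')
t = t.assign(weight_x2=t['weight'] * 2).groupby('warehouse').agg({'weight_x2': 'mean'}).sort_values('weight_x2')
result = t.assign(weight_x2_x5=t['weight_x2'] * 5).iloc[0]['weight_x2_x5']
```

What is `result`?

210.0

merge on 'warehouse' (how='inner') → 5 rows:
   weight warehouse  reorder
0      43        W1       51
1       2        W1       51
2      47        W2       12
3       5        W4       18
4      37        W4       18
add column weight_x2 = t['weight'] * 2:
   weight warehouse  reorder  weight_x2
0      43        W1       51         86
1       2        W1       51          4
2      47        W2       12         94
3       5        W4       18         10
4      37        W4       18         74
group by warehouse, mean of weight_x2:
           weight_x2
warehouse           
W1              45.0
W2              94.0
W4              42.0
sort by weight_x2:
           weight_x2
warehouse           
W4              42.0
W1              45.0
W2              94.0
add column weight_x2_x5 = t['weight_x2'] * 5:
           weight_x2  weight_x2_x5
warehouse                         
W4              42.0         210.0
W1              45.0         225.0
W2              94.0         470.0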